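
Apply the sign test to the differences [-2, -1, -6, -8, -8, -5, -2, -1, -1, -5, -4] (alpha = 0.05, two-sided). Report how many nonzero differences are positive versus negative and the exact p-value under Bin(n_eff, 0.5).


Step 1: Discard zero differences. Original n = 11; n_eff = number of nonzero differences = 11.
Nonzero differences (with sign): -2, -1, -6, -8, -8, -5, -2, -1, -1, -5, -4
Step 2: Count signs: positive = 0, negative = 11.
Step 3: Under H0: P(positive) = 0.5, so the number of positives S ~ Bin(11, 0.5).
Step 4: Two-sided exact p-value = sum of Bin(11,0.5) probabilities at or below the observed probability = 0.000977.
Step 5: alpha = 0.05. reject H0.

n_eff = 11, pos = 0, neg = 11, p = 0.000977, reject H0.


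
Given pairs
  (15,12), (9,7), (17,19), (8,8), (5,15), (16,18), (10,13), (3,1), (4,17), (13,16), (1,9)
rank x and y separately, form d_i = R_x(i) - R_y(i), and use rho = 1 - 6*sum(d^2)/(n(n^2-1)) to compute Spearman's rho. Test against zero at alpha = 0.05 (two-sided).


Step 1: Rank x and y separately (midranks; no ties here).
rank(x): 15->9, 9->6, 17->11, 8->5, 5->4, 16->10, 10->7, 3->2, 4->3, 13->8, 1->1
rank(y): 12->5, 7->2, 19->11, 8->3, 15->7, 18->10, 13->6, 1->1, 17->9, 16->8, 9->4
Step 2: d_i = R_x(i) - R_y(i); compute d_i^2.
  (9-5)^2=16, (6-2)^2=16, (11-11)^2=0, (5-3)^2=4, (4-7)^2=9, (10-10)^2=0, (7-6)^2=1, (2-1)^2=1, (3-9)^2=36, (8-8)^2=0, (1-4)^2=9
sum(d^2) = 92.
Step 3: rho = 1 - 6*92 / (11*(11^2 - 1)) = 1 - 552/1320 = 0.581818.
Step 4: Under H0, t = rho * sqrt((n-2)/(1-rho^2)) = 2.1461 ~ t(9).
Step 5: Two-sided p-value from the t-distribution with 9 df = 0.060420.
Step 6: alpha = 0.05. fail to reject H0.

rho = 0.5818, p = 0.060420, fail to reject H0 at alpha = 0.05.


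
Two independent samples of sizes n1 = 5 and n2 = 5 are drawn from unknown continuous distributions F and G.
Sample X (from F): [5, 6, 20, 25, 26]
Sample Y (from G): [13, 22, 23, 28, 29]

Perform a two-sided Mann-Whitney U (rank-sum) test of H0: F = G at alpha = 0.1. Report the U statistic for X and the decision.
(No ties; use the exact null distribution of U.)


Step 1: Combine and sort all 10 observations; assign midranks.
sorted (value, group): (5,X), (6,X), (13,Y), (20,X), (22,Y), (23,Y), (25,X), (26,X), (28,Y), (29,Y)
ranks: 5->1, 6->2, 13->3, 20->4, 22->5, 23->6, 25->7, 26->8, 28->9, 29->10
Step 2: Rank sum for X: R1 = 1 + 2 + 4 + 7 + 8 = 22.
Step 3: U_X = R1 - n1(n1+1)/2 = 22 - 5*6/2 = 22 - 15 = 7.
       U_Y = n1*n2 - U_X = 25 - 7 = 18.
Step 4: No ties, so the exact null distribution of U (based on enumerating the C(10,5) = 252 equally likely rank assignments) gives the two-sided p-value.
Step 5: p-value = 0.309524; compare to alpha = 0.1. fail to reject H0.

U_X = 7, p = 0.309524, fail to reject H0 at alpha = 0.1.


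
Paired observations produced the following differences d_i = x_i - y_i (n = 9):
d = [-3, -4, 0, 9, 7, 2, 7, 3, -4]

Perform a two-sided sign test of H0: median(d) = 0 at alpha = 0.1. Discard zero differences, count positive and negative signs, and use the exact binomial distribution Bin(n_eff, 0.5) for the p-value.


Step 1: Discard zero differences. Original n = 9; n_eff = number of nonzero differences = 8.
Nonzero differences (with sign): -3, -4, +9, +7, +2, +7, +3, -4
Step 2: Count signs: positive = 5, negative = 3.
Step 3: Under H0: P(positive) = 0.5, so the number of positives S ~ Bin(8, 0.5).
Step 4: Two-sided exact p-value = sum of Bin(8,0.5) probabilities at or below the observed probability = 0.726562.
Step 5: alpha = 0.1. fail to reject H0.

n_eff = 8, pos = 5, neg = 3, p = 0.726562, fail to reject H0.


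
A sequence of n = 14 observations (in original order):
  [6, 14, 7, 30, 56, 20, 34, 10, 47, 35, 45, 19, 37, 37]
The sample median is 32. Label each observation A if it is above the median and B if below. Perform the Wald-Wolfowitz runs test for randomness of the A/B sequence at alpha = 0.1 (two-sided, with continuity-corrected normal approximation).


Step 1: Compute median = 32; label A = above, B = below.
Labels in order: BBBBABABAAABAA  (n_A = 7, n_B = 7)
Step 2: Count runs R = 8.
Step 3: Under H0 (random ordering), E[R] = 2*n_A*n_B/(n_A+n_B) + 1 = 2*7*7/14 + 1 = 8.0000.
        Var[R] = 2*n_A*n_B*(2*n_A*n_B - n_A - n_B) / ((n_A+n_B)^2 * (n_A+n_B-1)) = 8232/2548 = 3.2308.
        SD[R] = 1.7974.
Step 4: R = E[R], so z = 0 with no continuity correction.
Step 5: Two-sided p-value via normal approximation = 2*(1 - Phi(|z|)) = 1.000000.
Step 6: alpha = 0.1. fail to reject H0.

R = 8, z = 0.0000, p = 1.000000, fail to reject H0.


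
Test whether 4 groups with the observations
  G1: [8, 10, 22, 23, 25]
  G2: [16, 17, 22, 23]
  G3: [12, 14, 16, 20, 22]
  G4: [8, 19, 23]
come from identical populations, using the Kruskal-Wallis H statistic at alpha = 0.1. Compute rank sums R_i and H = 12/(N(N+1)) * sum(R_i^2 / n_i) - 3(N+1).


Step 1: Combine all N = 17 observations and assign midranks.
sorted (value, group, rank): (8,G1,1.5), (8,G4,1.5), (10,G1,3), (12,G3,4), (14,G3,5), (16,G2,6.5), (16,G3,6.5), (17,G2,8), (19,G4,9), (20,G3,10), (22,G1,12), (22,G2,12), (22,G3,12), (23,G1,15), (23,G2,15), (23,G4,15), (25,G1,17)
Step 2: Sum ranks within each group.
R_1 = 48.5 (n_1 = 5)
R_2 = 41.5 (n_2 = 4)
R_3 = 37.5 (n_3 = 5)
R_4 = 25.5 (n_4 = 3)
Step 3: H = 12/(N(N+1)) * sum(R_i^2/n_i) - 3(N+1)
     = 12/(17*18) * (48.5^2/5 + 41.5^2/4 + 37.5^2/5 + 25.5^2/3) - 3*18
     = 0.039216 * 1399.01 - 54
     = 0.863235.
Step 4: Ties present; correction factor C = 1 - 60/(17^3 - 17) = 0.987745. Corrected H = 0.863235 / 0.987745 = 0.873945.
Step 5: Under H0, H ~ chi^2(3); p-value = 0.831710.
Step 6: alpha = 0.1. fail to reject H0.

H = 0.8739, df = 3, p = 0.831710, fail to reject H0.


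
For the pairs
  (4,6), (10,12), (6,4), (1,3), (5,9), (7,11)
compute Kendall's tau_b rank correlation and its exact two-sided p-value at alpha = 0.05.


Step 1: Enumerate the 15 unordered pairs (i,j) with i<j and classify each by sign(x_j-x_i) * sign(y_j-y_i).
  (1,2):dx=+6,dy=+6->C; (1,3):dx=+2,dy=-2->D; (1,4):dx=-3,dy=-3->C; (1,5):dx=+1,dy=+3->C
  (1,6):dx=+3,dy=+5->C; (2,3):dx=-4,dy=-8->C; (2,4):dx=-9,dy=-9->C; (2,5):dx=-5,dy=-3->C
  (2,6):dx=-3,dy=-1->C; (3,4):dx=-5,dy=-1->C; (3,5):dx=-1,dy=+5->D; (3,6):dx=+1,dy=+7->C
  (4,5):dx=+4,dy=+6->C; (4,6):dx=+6,dy=+8->C; (5,6):dx=+2,dy=+2->C
Step 2: C = 13, D = 2, total pairs = 15.
Step 3: tau = (C - D)/(n(n-1)/2) = (13 - 2)/15 = 0.733333.
Step 4: Exact two-sided p-value (enumerate n! = 720 permutations of y under H0): p = 0.055556.
Step 5: alpha = 0.05. fail to reject H0.

tau_b = 0.7333 (C=13, D=2), p = 0.055556, fail to reject H0.


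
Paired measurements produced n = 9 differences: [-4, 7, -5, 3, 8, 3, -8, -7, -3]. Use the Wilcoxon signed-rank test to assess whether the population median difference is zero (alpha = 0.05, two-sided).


Step 1: Drop any zero differences (none here) and take |d_i|.
|d| = [4, 7, 5, 3, 8, 3, 8, 7, 3]
Step 2: Midrank |d_i| (ties get averaged ranks).
ranks: |4|->4, |7|->6.5, |5|->5, |3|->2, |8|->8.5, |3|->2, |8|->8.5, |7|->6.5, |3|->2
Step 3: Attach original signs; sum ranks with positive sign and with negative sign.
W+ = 6.5 + 2 + 8.5 + 2 = 19
W- = 4 + 5 + 8.5 + 6.5 + 2 = 26
(Check: W+ + W- = 45 should equal n(n+1)/2 = 45.)
Step 4: Test statistic W = min(W+, W-) = 19.
Step 5: Ties in |d|, so use the tie-corrected normal approximation.
        E[W] = n(n+1)/4 = 9*10/4 = 22.5.
        Tie groups: |d|=3 (t=3), |d|=7 (t=2), |d|=8 (t=2); sum(t^3 - t) = 36.
        Var[W] = n(n+1)(2n+1)/24 - sum(t^3-t)/48 = 1710/24 - 36/48 = 70.5.
        z = (W - E[W]) / sqrt(Var[W]) = (19 - 22.5) / 8.3964 = -0.4168.
        Two-sided p = 2*Phi(z) = 0.676793.
Step 6: alpha = 0.05. fail to reject H0.

W+ = 19, W- = 26, W = min = 19, p = 0.676793, fail to reject H0.


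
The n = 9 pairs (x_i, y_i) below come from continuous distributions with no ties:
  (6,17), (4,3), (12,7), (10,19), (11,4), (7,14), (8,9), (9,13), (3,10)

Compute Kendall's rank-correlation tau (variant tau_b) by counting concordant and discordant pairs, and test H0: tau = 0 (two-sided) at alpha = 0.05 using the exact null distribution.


Step 1: Enumerate the 36 unordered pairs (i,j) with i<j and classify each by sign(x_j-x_i) * sign(y_j-y_i).
  (1,2):dx=-2,dy=-14->C; (1,3):dx=+6,dy=-10->D; (1,4):dx=+4,dy=+2->C; (1,5):dx=+5,dy=-13->D
  (1,6):dx=+1,dy=-3->D; (1,7):dx=+2,dy=-8->D; (1,8):dx=+3,dy=-4->D; (1,9):dx=-3,dy=-7->C
  (2,3):dx=+8,dy=+4->C; (2,4):dx=+6,dy=+16->C; (2,5):dx=+7,dy=+1->C; (2,6):dx=+3,dy=+11->C
  (2,7):dx=+4,dy=+6->C; (2,8):dx=+5,dy=+10->C; (2,9):dx=-1,dy=+7->D; (3,4):dx=-2,dy=+12->D
  (3,5):dx=-1,dy=-3->C; (3,6):dx=-5,dy=+7->D; (3,7):dx=-4,dy=+2->D; (3,8):dx=-3,dy=+6->D
  (3,9):dx=-9,dy=+3->D; (4,5):dx=+1,dy=-15->D; (4,6):dx=-3,dy=-5->C; (4,7):dx=-2,dy=-10->C
  (4,8):dx=-1,dy=-6->C; (4,9):dx=-7,dy=-9->C; (5,6):dx=-4,dy=+10->D; (5,7):dx=-3,dy=+5->D
  (5,8):dx=-2,dy=+9->D; (5,9):dx=-8,dy=+6->D; (6,7):dx=+1,dy=-5->D; (6,8):dx=+2,dy=-1->D
  (6,9):dx=-4,dy=-4->C; (7,8):dx=+1,dy=+4->C; (7,9):dx=-5,dy=+1->D; (8,9):dx=-6,dy=-3->C
Step 2: C = 17, D = 19, total pairs = 36.
Step 3: tau = (C - D)/(n(n-1)/2) = (17 - 19)/36 = -0.055556.
Step 4: Exact two-sided p-value (enumerate n! = 362880 permutations of y under H0): p = 0.919455.
Step 5: alpha = 0.05. fail to reject H0.

tau_b = -0.0556 (C=17, D=19), p = 0.919455, fail to reject H0.


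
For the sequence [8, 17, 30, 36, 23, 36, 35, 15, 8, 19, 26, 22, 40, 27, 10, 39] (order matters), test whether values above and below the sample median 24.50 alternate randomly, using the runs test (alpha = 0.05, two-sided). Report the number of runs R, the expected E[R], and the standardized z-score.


Step 1: Compute median = 24.50; label A = above, B = below.
Labels in order: BBAABAABBBABAABA  (n_A = 8, n_B = 8)
Step 2: Count runs R = 10.
Step 3: Under H0 (random ordering), E[R] = 2*n_A*n_B/(n_A+n_B) + 1 = 2*8*8/16 + 1 = 9.0000.
        Var[R] = 2*n_A*n_B*(2*n_A*n_B - n_A - n_B) / ((n_A+n_B)^2 * (n_A+n_B-1)) = 14336/3840 = 3.7333.
        SD[R] = 1.9322.
Step 4: Continuity-corrected z = (R - 0.5 - E[R]) / SD[R] = (10 - 0.5 - 9.0000) / 1.9322 = 0.2588.
Step 5: Two-sided p-value via normal approximation = 2*(1 - Phi(|z|)) = 0.795809.
Step 6: alpha = 0.05. fail to reject H0.

R = 10, z = 0.2588, p = 0.795809, fail to reject H0.


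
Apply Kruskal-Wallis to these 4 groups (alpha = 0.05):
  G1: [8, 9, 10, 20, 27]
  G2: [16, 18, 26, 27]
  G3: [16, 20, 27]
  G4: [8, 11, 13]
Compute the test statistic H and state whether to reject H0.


Step 1: Combine all N = 15 observations and assign midranks.
sorted (value, group, rank): (8,G1,1.5), (8,G4,1.5), (9,G1,3), (10,G1,4), (11,G4,5), (13,G4,6), (16,G2,7.5), (16,G3,7.5), (18,G2,9), (20,G1,10.5), (20,G3,10.5), (26,G2,12), (27,G1,14), (27,G2,14), (27,G3,14)
Step 2: Sum ranks within each group.
R_1 = 33 (n_1 = 5)
R_2 = 42.5 (n_2 = 4)
R_3 = 32 (n_3 = 3)
R_4 = 12.5 (n_4 = 3)
Step 3: H = 12/(N(N+1)) * sum(R_i^2/n_i) - 3(N+1)
     = 12/(15*16) * (33^2/5 + 42.5^2/4 + 32^2/3 + 12.5^2/3) - 3*16
     = 0.050000 * 1062.78 - 48
     = 5.138958.
Step 4: Ties present; correction factor C = 1 - 42/(15^3 - 15) = 0.987500. Corrected H = 5.138958 / 0.987500 = 5.204008.
Step 5: Under H0, H ~ chi^2(3); p-value = 0.157454.
Step 6: alpha = 0.05. fail to reject H0.

H = 5.2040, df = 3, p = 0.157454, fail to reject H0.


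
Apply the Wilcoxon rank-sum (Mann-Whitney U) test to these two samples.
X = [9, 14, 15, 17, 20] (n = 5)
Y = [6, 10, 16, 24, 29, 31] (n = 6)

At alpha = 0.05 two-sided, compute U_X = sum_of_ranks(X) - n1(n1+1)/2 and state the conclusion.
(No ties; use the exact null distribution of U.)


Step 1: Combine and sort all 11 observations; assign midranks.
sorted (value, group): (6,Y), (9,X), (10,Y), (14,X), (15,X), (16,Y), (17,X), (20,X), (24,Y), (29,Y), (31,Y)
ranks: 6->1, 9->2, 10->3, 14->4, 15->5, 16->6, 17->7, 20->8, 24->9, 29->10, 31->11
Step 2: Rank sum for X: R1 = 2 + 4 + 5 + 7 + 8 = 26.
Step 3: U_X = R1 - n1(n1+1)/2 = 26 - 5*6/2 = 26 - 15 = 11.
       U_Y = n1*n2 - U_X = 30 - 11 = 19.
Step 4: No ties, so the exact null distribution of U (based on enumerating the C(11,5) = 462 equally likely rank assignments) gives the two-sided p-value.
Step 5: p-value = 0.536797; compare to alpha = 0.05. fail to reject H0.

U_X = 11, p = 0.536797, fail to reject H0 at alpha = 0.05.


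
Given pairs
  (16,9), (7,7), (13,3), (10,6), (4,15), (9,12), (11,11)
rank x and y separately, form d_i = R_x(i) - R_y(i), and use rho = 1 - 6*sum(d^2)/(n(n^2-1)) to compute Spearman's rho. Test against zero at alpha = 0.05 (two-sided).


Step 1: Rank x and y separately (midranks; no ties here).
rank(x): 16->7, 7->2, 13->6, 10->4, 4->1, 9->3, 11->5
rank(y): 9->4, 7->3, 3->1, 6->2, 15->7, 12->6, 11->5
Step 2: d_i = R_x(i) - R_y(i); compute d_i^2.
  (7-4)^2=9, (2-3)^2=1, (6-1)^2=25, (4-2)^2=4, (1-7)^2=36, (3-6)^2=9, (5-5)^2=0
sum(d^2) = 84.
Step 3: rho = 1 - 6*84 / (7*(7^2 - 1)) = 1 - 504/336 = -0.500000.
Step 4: Under H0, t = rho * sqrt((n-2)/(1-rho^2)) = -1.2910 ~ t(5).
Step 5: Two-sided p-value from the t-distribution with 5 df = 0.253170.
Step 6: alpha = 0.05. fail to reject H0.

rho = -0.5000, p = 0.253170, fail to reject H0 at alpha = 0.05.


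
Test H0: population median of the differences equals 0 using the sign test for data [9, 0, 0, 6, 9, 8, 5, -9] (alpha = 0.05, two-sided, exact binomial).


Step 1: Discard zero differences. Original n = 8; n_eff = number of nonzero differences = 6.
Nonzero differences (with sign): +9, +6, +9, +8, +5, -9
Step 2: Count signs: positive = 5, negative = 1.
Step 3: Under H0: P(positive) = 0.5, so the number of positives S ~ Bin(6, 0.5).
Step 4: Two-sided exact p-value = sum of Bin(6,0.5) probabilities at or below the observed probability = 0.218750.
Step 5: alpha = 0.05. fail to reject H0.

n_eff = 6, pos = 5, neg = 1, p = 0.218750, fail to reject H0.


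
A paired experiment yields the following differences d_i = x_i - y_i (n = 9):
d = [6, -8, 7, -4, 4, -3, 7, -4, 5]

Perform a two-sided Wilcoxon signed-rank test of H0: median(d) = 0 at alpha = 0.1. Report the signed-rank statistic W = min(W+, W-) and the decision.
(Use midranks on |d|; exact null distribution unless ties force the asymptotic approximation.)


Step 1: Drop any zero differences (none here) and take |d_i|.
|d| = [6, 8, 7, 4, 4, 3, 7, 4, 5]
Step 2: Midrank |d_i| (ties get averaged ranks).
ranks: |6|->6, |8|->9, |7|->7.5, |4|->3, |4|->3, |3|->1, |7|->7.5, |4|->3, |5|->5
Step 3: Attach original signs; sum ranks with positive sign and with negative sign.
W+ = 6 + 7.5 + 3 + 7.5 + 5 = 29
W- = 9 + 3 + 1 + 3 = 16
(Check: W+ + W- = 45 should equal n(n+1)/2 = 45.)
Step 4: Test statistic W = min(W+, W-) = 16.
Step 5: Ties in |d|, so use the tie-corrected normal approximation.
        E[W] = n(n+1)/4 = 9*10/4 = 22.5.
        Tie groups: |d|=4 (t=3), |d|=7 (t=2); sum(t^3 - t) = 30.
        Var[W] = n(n+1)(2n+1)/24 - sum(t^3-t)/48 = 1710/24 - 30/48 = 70.625.
        z = (W - E[W]) / sqrt(Var[W]) = (16 - 22.5) / 8.4039 = -0.7735.
        Two-sided p = 2*Phi(z) = 0.439254.
Step 6: alpha = 0.1. fail to reject H0.

W+ = 29, W- = 16, W = min = 16, p = 0.439254, fail to reject H0.


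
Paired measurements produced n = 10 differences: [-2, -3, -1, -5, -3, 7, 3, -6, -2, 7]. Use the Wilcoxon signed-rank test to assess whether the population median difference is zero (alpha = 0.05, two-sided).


Step 1: Drop any zero differences (none here) and take |d_i|.
|d| = [2, 3, 1, 5, 3, 7, 3, 6, 2, 7]
Step 2: Midrank |d_i| (ties get averaged ranks).
ranks: |2|->2.5, |3|->5, |1|->1, |5|->7, |3|->5, |7|->9.5, |3|->5, |6|->8, |2|->2.5, |7|->9.5
Step 3: Attach original signs; sum ranks with positive sign and with negative sign.
W+ = 9.5 + 5 + 9.5 = 24
W- = 2.5 + 5 + 1 + 7 + 5 + 8 + 2.5 = 31
(Check: W+ + W- = 55 should equal n(n+1)/2 = 55.)
Step 4: Test statistic W = min(W+, W-) = 24.
Step 5: Ties in |d|, so use the tie-corrected normal approximation.
        E[W] = n(n+1)/4 = 10*11/4 = 27.5.
        Tie groups: |d|=2 (t=2), |d|=3 (t=3), |d|=7 (t=2); sum(t^3 - t) = 36.
        Var[W] = n(n+1)(2n+1)/24 - sum(t^3-t)/48 = 2310/24 - 36/48 = 95.5.
        z = (W - E[W]) / sqrt(Var[W]) = (24 - 27.5) / 9.7724 = -0.3582.
        Two-sided p = 2*Phi(z) = 0.720230.
Step 6: alpha = 0.05. fail to reject H0.

W+ = 24, W- = 31, W = min = 24, p = 0.720230, fail to reject H0.


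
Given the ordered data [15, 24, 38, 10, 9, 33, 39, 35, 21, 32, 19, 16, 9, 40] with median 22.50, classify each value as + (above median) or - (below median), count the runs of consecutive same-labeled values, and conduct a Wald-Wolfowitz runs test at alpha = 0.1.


Step 1: Compute median = 22.50; label A = above, B = below.
Labels in order: BAABBAAABABBBA  (n_A = 7, n_B = 7)
Step 2: Count runs R = 8.
Step 3: Under H0 (random ordering), E[R] = 2*n_A*n_B/(n_A+n_B) + 1 = 2*7*7/14 + 1 = 8.0000.
        Var[R] = 2*n_A*n_B*(2*n_A*n_B - n_A - n_B) / ((n_A+n_B)^2 * (n_A+n_B-1)) = 8232/2548 = 3.2308.
        SD[R] = 1.7974.
Step 4: R = E[R], so z = 0 with no continuity correction.
Step 5: Two-sided p-value via normal approximation = 2*(1 - Phi(|z|)) = 1.000000.
Step 6: alpha = 0.1. fail to reject H0.

R = 8, z = 0.0000, p = 1.000000, fail to reject H0.


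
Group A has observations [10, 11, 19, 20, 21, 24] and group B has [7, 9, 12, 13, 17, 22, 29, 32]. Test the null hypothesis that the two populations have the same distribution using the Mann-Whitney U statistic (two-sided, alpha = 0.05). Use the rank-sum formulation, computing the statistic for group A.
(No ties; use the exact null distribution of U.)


Step 1: Combine and sort all 14 observations; assign midranks.
sorted (value, group): (7,Y), (9,Y), (10,X), (11,X), (12,Y), (13,Y), (17,Y), (19,X), (20,X), (21,X), (22,Y), (24,X), (29,Y), (32,Y)
ranks: 7->1, 9->2, 10->3, 11->4, 12->5, 13->6, 17->7, 19->8, 20->9, 21->10, 22->11, 24->12, 29->13, 32->14
Step 2: Rank sum for X: R1 = 3 + 4 + 8 + 9 + 10 + 12 = 46.
Step 3: U_X = R1 - n1(n1+1)/2 = 46 - 6*7/2 = 46 - 21 = 25.
       U_Y = n1*n2 - U_X = 48 - 25 = 23.
Step 4: No ties, so the exact null distribution of U (based on enumerating the C(14,6) = 3003 equally likely rank assignments) gives the two-sided p-value.
Step 5: p-value = 0.949717; compare to alpha = 0.05. fail to reject H0.

U_X = 25, p = 0.949717, fail to reject H0 at alpha = 0.05.


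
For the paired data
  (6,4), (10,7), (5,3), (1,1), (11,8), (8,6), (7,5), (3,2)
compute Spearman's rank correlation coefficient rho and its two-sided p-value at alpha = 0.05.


Step 1: Rank x and y separately (midranks; no ties here).
rank(x): 6->4, 10->7, 5->3, 1->1, 11->8, 8->6, 7->5, 3->2
rank(y): 4->4, 7->7, 3->3, 1->1, 8->8, 6->6, 5->5, 2->2
Step 2: d_i = R_x(i) - R_y(i); compute d_i^2.
  (4-4)^2=0, (7-7)^2=0, (3-3)^2=0, (1-1)^2=0, (8-8)^2=0, (6-6)^2=0, (5-5)^2=0, (2-2)^2=0
sum(d^2) = 0.
Step 3: rho = 1 - 6*0 / (8*(8^2 - 1)) = 1 - 0/504 = 1.000000.
Step 5: Two-sided p-value from the t-distribution with 6 df = 0.000000.
Step 6: alpha = 0.05. reject H0.

rho = 1.0000, p = 0.000000, reject H0 at alpha = 0.05.


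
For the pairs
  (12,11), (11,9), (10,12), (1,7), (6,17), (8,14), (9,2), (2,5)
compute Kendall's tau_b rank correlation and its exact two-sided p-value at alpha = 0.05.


Step 1: Enumerate the 28 unordered pairs (i,j) with i<j and classify each by sign(x_j-x_i) * sign(y_j-y_i).
  (1,2):dx=-1,dy=-2->C; (1,3):dx=-2,dy=+1->D; (1,4):dx=-11,dy=-4->C; (1,5):dx=-6,dy=+6->D
  (1,6):dx=-4,dy=+3->D; (1,7):dx=-3,dy=-9->C; (1,8):dx=-10,dy=-6->C; (2,3):dx=-1,dy=+3->D
  (2,4):dx=-10,dy=-2->C; (2,5):dx=-5,dy=+8->D; (2,6):dx=-3,dy=+5->D; (2,7):dx=-2,dy=-7->C
  (2,8):dx=-9,dy=-4->C; (3,4):dx=-9,dy=-5->C; (3,5):dx=-4,dy=+5->D; (3,6):dx=-2,dy=+2->D
  (3,7):dx=-1,dy=-10->C; (3,8):dx=-8,dy=-7->C; (4,5):dx=+5,dy=+10->C; (4,6):dx=+7,dy=+7->C
  (4,7):dx=+8,dy=-5->D; (4,8):dx=+1,dy=-2->D; (5,6):dx=+2,dy=-3->D; (5,7):dx=+3,dy=-15->D
  (5,8):dx=-4,dy=-12->C; (6,7):dx=+1,dy=-12->D; (6,8):dx=-6,dy=-9->C; (7,8):dx=-7,dy=+3->D
Step 2: C = 14, D = 14, total pairs = 28.
Step 3: tau = (C - D)/(n(n-1)/2) = (14 - 14)/28 = 0.000000.
Step 4: Exact two-sided p-value (enumerate n! = 40320 permutations of y under H0): p = 1.000000.
Step 5: alpha = 0.05. fail to reject H0.

tau_b = 0.0000 (C=14, D=14), p = 1.000000, fail to reject H0.


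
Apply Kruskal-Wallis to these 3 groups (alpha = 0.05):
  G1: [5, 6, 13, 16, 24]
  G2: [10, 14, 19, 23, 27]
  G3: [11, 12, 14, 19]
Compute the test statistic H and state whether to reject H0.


Step 1: Combine all N = 14 observations and assign midranks.
sorted (value, group, rank): (5,G1,1), (6,G1,2), (10,G2,3), (11,G3,4), (12,G3,5), (13,G1,6), (14,G2,7.5), (14,G3,7.5), (16,G1,9), (19,G2,10.5), (19,G3,10.5), (23,G2,12), (24,G1,13), (27,G2,14)
Step 2: Sum ranks within each group.
R_1 = 31 (n_1 = 5)
R_2 = 47 (n_2 = 5)
R_3 = 27 (n_3 = 4)
Step 3: H = 12/(N(N+1)) * sum(R_i^2/n_i) - 3(N+1)
     = 12/(14*15) * (31^2/5 + 47^2/5 + 27^2/4) - 3*15
     = 0.057143 * 816.25 - 45
     = 1.642857.
Step 4: Ties present; correction factor C = 1 - 12/(14^3 - 14) = 0.995604. Corrected H = 1.642857 / 0.995604 = 1.650110.
Step 5: Under H0, H ~ chi^2(2); p-value = 0.438211.
Step 6: alpha = 0.05. fail to reject H0.

H = 1.6501, df = 2, p = 0.438211, fail to reject H0.


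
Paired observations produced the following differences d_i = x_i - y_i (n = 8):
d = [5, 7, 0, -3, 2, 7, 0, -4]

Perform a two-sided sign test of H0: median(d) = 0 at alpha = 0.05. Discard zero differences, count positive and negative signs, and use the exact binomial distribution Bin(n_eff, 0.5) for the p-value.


Step 1: Discard zero differences. Original n = 8; n_eff = number of nonzero differences = 6.
Nonzero differences (with sign): +5, +7, -3, +2, +7, -4
Step 2: Count signs: positive = 4, negative = 2.
Step 3: Under H0: P(positive) = 0.5, so the number of positives S ~ Bin(6, 0.5).
Step 4: Two-sided exact p-value = sum of Bin(6,0.5) probabilities at or below the observed probability = 0.687500.
Step 5: alpha = 0.05. fail to reject H0.

n_eff = 6, pos = 4, neg = 2, p = 0.687500, fail to reject H0.


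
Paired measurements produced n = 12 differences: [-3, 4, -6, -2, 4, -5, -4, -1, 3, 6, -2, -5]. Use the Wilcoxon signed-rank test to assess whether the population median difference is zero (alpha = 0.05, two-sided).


Step 1: Drop any zero differences (none here) and take |d_i|.
|d| = [3, 4, 6, 2, 4, 5, 4, 1, 3, 6, 2, 5]
Step 2: Midrank |d_i| (ties get averaged ranks).
ranks: |3|->4.5, |4|->7, |6|->11.5, |2|->2.5, |4|->7, |5|->9.5, |4|->7, |1|->1, |3|->4.5, |6|->11.5, |2|->2.5, |5|->9.5
Step 3: Attach original signs; sum ranks with positive sign and with negative sign.
W+ = 7 + 7 + 4.5 + 11.5 = 30
W- = 4.5 + 11.5 + 2.5 + 9.5 + 7 + 1 + 2.5 + 9.5 = 48
(Check: W+ + W- = 78 should equal n(n+1)/2 = 78.)
Step 4: Test statistic W = min(W+, W-) = 30.
Step 5: Ties in |d|, so use the tie-corrected normal approximation.
        E[W] = n(n+1)/4 = 12*13/4 = 39.
        Tie groups: |d|=2 (t=2), |d|=3 (t=2), |d|=4 (t=3), |d|=5 (t=2), |d|=6 (t=2); sum(t^3 - t) = 48.
        Var[W] = n(n+1)(2n+1)/24 - sum(t^3-t)/48 = 3900/24 - 48/48 = 161.5.
        z = (W - E[W]) / sqrt(Var[W]) = (30 - 39) / 12.7083 = -0.7082.
        Two-sided p = 2*Phi(z) = 0.478821.
Step 6: alpha = 0.05. fail to reject H0.

W+ = 30, W- = 48, W = min = 30, p = 0.478821, fail to reject H0.


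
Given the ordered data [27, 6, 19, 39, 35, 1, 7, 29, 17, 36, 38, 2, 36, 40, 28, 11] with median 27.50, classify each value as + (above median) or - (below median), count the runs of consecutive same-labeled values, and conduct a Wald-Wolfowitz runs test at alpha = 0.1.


Step 1: Compute median = 27.50; label A = above, B = below.
Labels in order: BBBAABBABAABAAAB  (n_A = 8, n_B = 8)
Step 2: Count runs R = 9.
Step 3: Under H0 (random ordering), E[R] = 2*n_A*n_B/(n_A+n_B) + 1 = 2*8*8/16 + 1 = 9.0000.
        Var[R] = 2*n_A*n_B*(2*n_A*n_B - n_A - n_B) / ((n_A+n_B)^2 * (n_A+n_B-1)) = 14336/3840 = 3.7333.
        SD[R] = 1.9322.
Step 4: R = E[R], so z = 0 with no continuity correction.
Step 5: Two-sided p-value via normal approximation = 2*(1 - Phi(|z|)) = 1.000000.
Step 6: alpha = 0.1. fail to reject H0.

R = 9, z = 0.0000, p = 1.000000, fail to reject H0.


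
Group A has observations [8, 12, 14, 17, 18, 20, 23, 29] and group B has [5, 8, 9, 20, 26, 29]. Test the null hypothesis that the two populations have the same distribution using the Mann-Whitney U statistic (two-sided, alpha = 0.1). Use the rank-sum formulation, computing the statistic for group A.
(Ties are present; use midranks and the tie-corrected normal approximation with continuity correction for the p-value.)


Step 1: Combine and sort all 14 observations; assign midranks.
sorted (value, group): (5,Y), (8,X), (8,Y), (9,Y), (12,X), (14,X), (17,X), (18,X), (20,X), (20,Y), (23,X), (26,Y), (29,X), (29,Y)
ranks: 5->1, 8->2.5, 8->2.5, 9->4, 12->5, 14->6, 17->7, 18->8, 20->9.5, 20->9.5, 23->11, 26->12, 29->13.5, 29->13.5
Step 2: Rank sum for X: R1 = 2.5 + 5 + 6 + 7 + 8 + 9.5 + 11 + 13.5 = 62.5.
Step 3: U_X = R1 - n1(n1+1)/2 = 62.5 - 8*9/2 = 62.5 - 36 = 26.5.
       U_Y = n1*n2 - U_X = 48 - 26.5 = 21.5.
Step 4: Ties are present, so use the tie-corrected normal approximation (with continuity correction) for the p-value.
Step 5: p-value = 0.795593; compare to alpha = 0.1. fail to reject H0.

U_X = 26.5, p = 0.795593, fail to reject H0 at alpha = 0.1.


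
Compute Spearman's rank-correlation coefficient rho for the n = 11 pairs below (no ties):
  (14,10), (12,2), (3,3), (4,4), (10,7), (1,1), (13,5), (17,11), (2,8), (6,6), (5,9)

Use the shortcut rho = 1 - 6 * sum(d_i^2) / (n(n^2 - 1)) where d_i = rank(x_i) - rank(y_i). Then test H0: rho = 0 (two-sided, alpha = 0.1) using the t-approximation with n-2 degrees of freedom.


Step 1: Rank x and y separately (midranks; no ties here).
rank(x): 14->10, 12->8, 3->3, 4->4, 10->7, 1->1, 13->9, 17->11, 2->2, 6->6, 5->5
rank(y): 10->10, 2->2, 3->3, 4->4, 7->7, 1->1, 5->5, 11->11, 8->8, 6->6, 9->9
Step 2: d_i = R_x(i) - R_y(i); compute d_i^2.
  (10-10)^2=0, (8-2)^2=36, (3-3)^2=0, (4-4)^2=0, (7-7)^2=0, (1-1)^2=0, (9-5)^2=16, (11-11)^2=0, (2-8)^2=36, (6-6)^2=0, (5-9)^2=16
sum(d^2) = 104.
Step 3: rho = 1 - 6*104 / (11*(11^2 - 1)) = 1 - 624/1320 = 0.527273.
Step 4: Under H0, t = rho * sqrt((n-2)/(1-rho^2)) = 1.8616 ~ t(9).
Step 5: Two-sided p-value from the t-distribution with 9 df = 0.095565.
Step 6: alpha = 0.1. reject H0.

rho = 0.5273, p = 0.095565, reject H0 at alpha = 0.1.


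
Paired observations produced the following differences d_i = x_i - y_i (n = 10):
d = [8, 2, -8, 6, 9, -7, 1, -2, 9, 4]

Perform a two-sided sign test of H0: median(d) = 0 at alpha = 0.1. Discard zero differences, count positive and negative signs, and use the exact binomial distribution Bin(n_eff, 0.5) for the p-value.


Step 1: Discard zero differences. Original n = 10; n_eff = number of nonzero differences = 10.
Nonzero differences (with sign): +8, +2, -8, +6, +9, -7, +1, -2, +9, +4
Step 2: Count signs: positive = 7, negative = 3.
Step 3: Under H0: P(positive) = 0.5, so the number of positives S ~ Bin(10, 0.5).
Step 4: Two-sided exact p-value = sum of Bin(10,0.5) probabilities at or below the observed probability = 0.343750.
Step 5: alpha = 0.1. fail to reject H0.

n_eff = 10, pos = 7, neg = 3, p = 0.343750, fail to reject H0.


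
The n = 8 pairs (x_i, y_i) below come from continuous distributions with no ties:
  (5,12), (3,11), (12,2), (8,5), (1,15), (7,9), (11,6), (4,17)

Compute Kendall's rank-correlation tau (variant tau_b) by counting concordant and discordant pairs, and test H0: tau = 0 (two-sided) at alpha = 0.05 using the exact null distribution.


Step 1: Enumerate the 28 unordered pairs (i,j) with i<j and classify each by sign(x_j-x_i) * sign(y_j-y_i).
  (1,2):dx=-2,dy=-1->C; (1,3):dx=+7,dy=-10->D; (1,4):dx=+3,dy=-7->D; (1,5):dx=-4,dy=+3->D
  (1,6):dx=+2,dy=-3->D; (1,7):dx=+6,dy=-6->D; (1,8):dx=-1,dy=+5->D; (2,3):dx=+9,dy=-9->D
  (2,4):dx=+5,dy=-6->D; (2,5):dx=-2,dy=+4->D; (2,6):dx=+4,dy=-2->D; (2,7):dx=+8,dy=-5->D
  (2,8):dx=+1,dy=+6->C; (3,4):dx=-4,dy=+3->D; (3,5):dx=-11,dy=+13->D; (3,6):dx=-5,dy=+7->D
  (3,7):dx=-1,dy=+4->D; (3,8):dx=-8,dy=+15->D; (4,5):dx=-7,dy=+10->D; (4,6):dx=-1,dy=+4->D
  (4,7):dx=+3,dy=+1->C; (4,8):dx=-4,dy=+12->D; (5,6):dx=+6,dy=-6->D; (5,7):dx=+10,dy=-9->D
  (5,8):dx=+3,dy=+2->C; (6,7):dx=+4,dy=-3->D; (6,8):dx=-3,dy=+8->D; (7,8):dx=-7,dy=+11->D
Step 2: C = 4, D = 24, total pairs = 28.
Step 3: tau = (C - D)/(n(n-1)/2) = (4 - 24)/28 = -0.714286.
Step 4: Exact two-sided p-value (enumerate n! = 40320 permutations of y under H0): p = 0.014137.
Step 5: alpha = 0.05. reject H0.

tau_b = -0.7143 (C=4, D=24), p = 0.014137, reject H0.


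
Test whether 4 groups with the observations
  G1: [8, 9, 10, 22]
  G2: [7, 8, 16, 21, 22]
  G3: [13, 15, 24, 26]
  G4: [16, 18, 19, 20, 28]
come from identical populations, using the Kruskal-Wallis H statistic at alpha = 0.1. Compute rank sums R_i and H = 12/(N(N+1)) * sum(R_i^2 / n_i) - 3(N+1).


Step 1: Combine all N = 18 observations and assign midranks.
sorted (value, group, rank): (7,G2,1), (8,G1,2.5), (8,G2,2.5), (9,G1,4), (10,G1,5), (13,G3,6), (15,G3,7), (16,G2,8.5), (16,G4,8.5), (18,G4,10), (19,G4,11), (20,G4,12), (21,G2,13), (22,G1,14.5), (22,G2,14.5), (24,G3,16), (26,G3,17), (28,G4,18)
Step 2: Sum ranks within each group.
R_1 = 26 (n_1 = 4)
R_2 = 39.5 (n_2 = 5)
R_3 = 46 (n_3 = 4)
R_4 = 59.5 (n_4 = 5)
Step 3: H = 12/(N(N+1)) * sum(R_i^2/n_i) - 3(N+1)
     = 12/(18*19) * (26^2/4 + 39.5^2/5 + 46^2/4 + 59.5^2/5) - 3*19
     = 0.035088 * 1718.1 - 57
     = 3.284211.
Step 4: Ties present; correction factor C = 1 - 18/(18^3 - 18) = 0.996904. Corrected H = 3.284211 / 0.996904 = 3.294410.
Step 5: Under H0, H ~ chi^2(3); p-value = 0.348421.
Step 6: alpha = 0.1. fail to reject H0.

H = 3.2944, df = 3, p = 0.348421, fail to reject H0.


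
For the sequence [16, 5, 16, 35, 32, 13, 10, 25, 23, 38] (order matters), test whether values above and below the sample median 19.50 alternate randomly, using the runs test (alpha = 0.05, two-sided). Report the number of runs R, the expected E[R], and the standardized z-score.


Step 1: Compute median = 19.50; label A = above, B = below.
Labels in order: BBBAABBAAA  (n_A = 5, n_B = 5)
Step 2: Count runs R = 4.
Step 3: Under H0 (random ordering), E[R] = 2*n_A*n_B/(n_A+n_B) + 1 = 2*5*5/10 + 1 = 6.0000.
        Var[R] = 2*n_A*n_B*(2*n_A*n_B - n_A - n_B) / ((n_A+n_B)^2 * (n_A+n_B-1)) = 2000/900 = 2.2222.
        SD[R] = 1.4907.
Step 4: Continuity-corrected z = (R + 0.5 - E[R]) / SD[R] = (4 + 0.5 - 6.0000) / 1.4907 = -1.0062.
Step 5: Two-sided p-value via normal approximation = 2*(1 - Phi(|z|)) = 0.314305.
Step 6: alpha = 0.05. fail to reject H0.

R = 4, z = -1.0062, p = 0.314305, fail to reject H0.


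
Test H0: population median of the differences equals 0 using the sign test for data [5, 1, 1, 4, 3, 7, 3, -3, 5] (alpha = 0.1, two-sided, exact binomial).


Step 1: Discard zero differences. Original n = 9; n_eff = number of nonzero differences = 9.
Nonzero differences (with sign): +5, +1, +1, +4, +3, +7, +3, -3, +5
Step 2: Count signs: positive = 8, negative = 1.
Step 3: Under H0: P(positive) = 0.5, so the number of positives S ~ Bin(9, 0.5).
Step 4: Two-sided exact p-value = sum of Bin(9,0.5) probabilities at or below the observed probability = 0.039062.
Step 5: alpha = 0.1. reject H0.

n_eff = 9, pos = 8, neg = 1, p = 0.039062, reject H0.


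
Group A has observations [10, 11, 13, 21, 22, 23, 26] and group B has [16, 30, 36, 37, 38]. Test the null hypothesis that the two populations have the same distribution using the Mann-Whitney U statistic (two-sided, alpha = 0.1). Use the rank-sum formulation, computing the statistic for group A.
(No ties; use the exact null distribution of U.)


Step 1: Combine and sort all 12 observations; assign midranks.
sorted (value, group): (10,X), (11,X), (13,X), (16,Y), (21,X), (22,X), (23,X), (26,X), (30,Y), (36,Y), (37,Y), (38,Y)
ranks: 10->1, 11->2, 13->3, 16->4, 21->5, 22->6, 23->7, 26->8, 30->9, 36->10, 37->11, 38->12
Step 2: Rank sum for X: R1 = 1 + 2 + 3 + 5 + 6 + 7 + 8 = 32.
Step 3: U_X = R1 - n1(n1+1)/2 = 32 - 7*8/2 = 32 - 28 = 4.
       U_Y = n1*n2 - U_X = 35 - 4 = 31.
Step 4: No ties, so the exact null distribution of U (based on enumerating the C(12,7) = 792 equally likely rank assignments) gives the two-sided p-value.
Step 5: p-value = 0.030303; compare to alpha = 0.1. reject H0.

U_X = 4, p = 0.030303, reject H0 at alpha = 0.1.


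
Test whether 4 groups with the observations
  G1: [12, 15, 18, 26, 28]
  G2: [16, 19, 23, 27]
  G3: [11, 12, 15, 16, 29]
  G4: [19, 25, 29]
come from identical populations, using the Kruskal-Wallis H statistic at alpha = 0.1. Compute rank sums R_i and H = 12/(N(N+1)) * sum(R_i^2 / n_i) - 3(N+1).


Step 1: Combine all N = 17 observations and assign midranks.
sorted (value, group, rank): (11,G3,1), (12,G1,2.5), (12,G3,2.5), (15,G1,4.5), (15,G3,4.5), (16,G2,6.5), (16,G3,6.5), (18,G1,8), (19,G2,9.5), (19,G4,9.5), (23,G2,11), (25,G4,12), (26,G1,13), (27,G2,14), (28,G1,15), (29,G3,16.5), (29,G4,16.5)
Step 2: Sum ranks within each group.
R_1 = 43 (n_1 = 5)
R_2 = 41 (n_2 = 4)
R_3 = 31 (n_3 = 5)
R_4 = 38 (n_4 = 3)
Step 3: H = 12/(N(N+1)) * sum(R_i^2/n_i) - 3(N+1)
     = 12/(17*18) * (43^2/5 + 41^2/4 + 31^2/5 + 38^2/3) - 3*18
     = 0.039216 * 1463.58 - 54
     = 3.395425.
Step 4: Ties present; correction factor C = 1 - 30/(17^3 - 17) = 0.993873. Corrected H = 3.395425 / 0.993873 = 3.416358.
Step 5: Under H0, H ~ chi^2(3); p-value = 0.331773.
Step 6: alpha = 0.1. fail to reject H0.

H = 3.4164, df = 3, p = 0.331773, fail to reject H0.


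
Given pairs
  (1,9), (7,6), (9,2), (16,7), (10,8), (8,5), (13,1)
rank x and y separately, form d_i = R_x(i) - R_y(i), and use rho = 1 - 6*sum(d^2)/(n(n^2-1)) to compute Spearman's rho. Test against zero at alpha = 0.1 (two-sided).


Step 1: Rank x and y separately (midranks; no ties here).
rank(x): 1->1, 7->2, 9->4, 16->7, 10->5, 8->3, 13->6
rank(y): 9->7, 6->4, 2->2, 7->5, 8->6, 5->3, 1->1
Step 2: d_i = R_x(i) - R_y(i); compute d_i^2.
  (1-7)^2=36, (2-4)^2=4, (4-2)^2=4, (7-5)^2=4, (5-6)^2=1, (3-3)^2=0, (6-1)^2=25
sum(d^2) = 74.
Step 3: rho = 1 - 6*74 / (7*(7^2 - 1)) = 1 - 444/336 = -0.321429.
Step 4: Under H0, t = rho * sqrt((n-2)/(1-rho^2)) = -0.7590 ~ t(5).
Step 5: Two-sided p-value from the t-distribution with 5 df = 0.482072.
Step 6: alpha = 0.1. fail to reject H0.

rho = -0.3214, p = 0.482072, fail to reject H0 at alpha = 0.1.


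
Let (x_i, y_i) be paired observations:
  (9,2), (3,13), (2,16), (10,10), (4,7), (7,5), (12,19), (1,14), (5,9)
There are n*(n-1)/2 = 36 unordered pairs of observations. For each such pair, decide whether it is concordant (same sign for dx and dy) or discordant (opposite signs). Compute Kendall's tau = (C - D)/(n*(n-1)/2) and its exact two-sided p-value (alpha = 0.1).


Step 1: Enumerate the 36 unordered pairs (i,j) with i<j and classify each by sign(x_j-x_i) * sign(y_j-y_i).
  (1,2):dx=-6,dy=+11->D; (1,3):dx=-7,dy=+14->D; (1,4):dx=+1,dy=+8->C; (1,5):dx=-5,dy=+5->D
  (1,6):dx=-2,dy=+3->D; (1,7):dx=+3,dy=+17->C; (1,8):dx=-8,dy=+12->D; (1,9):dx=-4,dy=+7->D
  (2,3):dx=-1,dy=+3->D; (2,4):dx=+7,dy=-3->D; (2,5):dx=+1,dy=-6->D; (2,6):dx=+4,dy=-8->D
  (2,7):dx=+9,dy=+6->C; (2,8):dx=-2,dy=+1->D; (2,9):dx=+2,dy=-4->D; (3,4):dx=+8,dy=-6->D
  (3,5):dx=+2,dy=-9->D; (3,6):dx=+5,dy=-11->D; (3,7):dx=+10,dy=+3->C; (3,8):dx=-1,dy=-2->C
  (3,9):dx=+3,dy=-7->D; (4,5):dx=-6,dy=-3->C; (4,6):dx=-3,dy=-5->C; (4,7):dx=+2,dy=+9->C
  (4,8):dx=-9,dy=+4->D; (4,9):dx=-5,dy=-1->C; (5,6):dx=+3,dy=-2->D; (5,7):dx=+8,dy=+12->C
  (5,8):dx=-3,dy=+7->D; (5,9):dx=+1,dy=+2->C; (6,7):dx=+5,dy=+14->C; (6,8):dx=-6,dy=+9->D
  (6,9):dx=-2,dy=+4->D; (7,8):dx=-11,dy=-5->C; (7,9):dx=-7,dy=-10->C; (8,9):dx=+4,dy=-5->D
Step 2: C = 14, D = 22, total pairs = 36.
Step 3: tau = (C - D)/(n(n-1)/2) = (14 - 22)/36 = -0.222222.
Step 4: Exact two-sided p-value (enumerate n! = 362880 permutations of y under H0): p = 0.476709.
Step 5: alpha = 0.1. fail to reject H0.

tau_b = -0.2222 (C=14, D=22), p = 0.476709, fail to reject H0.


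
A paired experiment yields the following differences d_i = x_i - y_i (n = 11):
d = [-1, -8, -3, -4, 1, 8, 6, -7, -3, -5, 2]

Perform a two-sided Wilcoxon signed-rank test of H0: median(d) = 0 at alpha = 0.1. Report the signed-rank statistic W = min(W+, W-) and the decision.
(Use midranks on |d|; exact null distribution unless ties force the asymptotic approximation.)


Step 1: Drop any zero differences (none here) and take |d_i|.
|d| = [1, 8, 3, 4, 1, 8, 6, 7, 3, 5, 2]
Step 2: Midrank |d_i| (ties get averaged ranks).
ranks: |1|->1.5, |8|->10.5, |3|->4.5, |4|->6, |1|->1.5, |8|->10.5, |6|->8, |7|->9, |3|->4.5, |5|->7, |2|->3
Step 3: Attach original signs; sum ranks with positive sign and with negative sign.
W+ = 1.5 + 10.5 + 8 + 3 = 23
W- = 1.5 + 10.5 + 4.5 + 6 + 9 + 4.5 + 7 = 43
(Check: W+ + W- = 66 should equal n(n+1)/2 = 66.)
Step 4: Test statistic W = min(W+, W-) = 23.
Step 5: Ties in |d|, so use the tie-corrected normal approximation.
        E[W] = n(n+1)/4 = 11*12/4 = 33.
        Tie groups: |d|=1 (t=2), |d|=3 (t=2), |d|=8 (t=2); sum(t^3 - t) = 18.
        Var[W] = n(n+1)(2n+1)/24 - sum(t^3-t)/48 = 3036/24 - 18/48 = 126.125.
        z = (W - E[W]) / sqrt(Var[W]) = (23 - 33) / 11.2305 = -0.8904.
        Two-sided p = 2*Phi(z) = 0.373235.
Step 6: alpha = 0.1. fail to reject H0.

W+ = 23, W- = 43, W = min = 23, p = 0.373235, fail to reject H0.


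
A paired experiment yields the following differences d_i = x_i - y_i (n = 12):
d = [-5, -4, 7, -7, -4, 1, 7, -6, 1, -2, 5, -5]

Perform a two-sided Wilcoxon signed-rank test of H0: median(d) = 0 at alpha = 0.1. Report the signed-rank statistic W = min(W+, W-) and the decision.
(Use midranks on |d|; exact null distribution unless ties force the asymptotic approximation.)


Step 1: Drop any zero differences (none here) and take |d_i|.
|d| = [5, 4, 7, 7, 4, 1, 7, 6, 1, 2, 5, 5]
Step 2: Midrank |d_i| (ties get averaged ranks).
ranks: |5|->7, |4|->4.5, |7|->11, |7|->11, |4|->4.5, |1|->1.5, |7|->11, |6|->9, |1|->1.5, |2|->3, |5|->7, |5|->7
Step 3: Attach original signs; sum ranks with positive sign and with negative sign.
W+ = 11 + 1.5 + 11 + 1.5 + 7 = 32
W- = 7 + 4.5 + 11 + 4.5 + 9 + 3 + 7 = 46
(Check: W+ + W- = 78 should equal n(n+1)/2 = 78.)
Step 4: Test statistic W = min(W+, W-) = 32.
Step 5: Ties in |d|, so use the tie-corrected normal approximation.
        E[W] = n(n+1)/4 = 12*13/4 = 39.
        Tie groups: |d|=1 (t=2), |d|=4 (t=2), |d|=5 (t=3), |d|=7 (t=3); sum(t^3 - t) = 60.
        Var[W] = n(n+1)(2n+1)/24 - sum(t^3-t)/48 = 3900/24 - 60/48 = 161.25.
        z = (W - E[W]) / sqrt(Var[W]) = (32 - 39) / 12.6984 = -0.5512.
        Two-sided p = 2*Phi(z) = 0.581463.
Step 6: alpha = 0.1. fail to reject H0.

W+ = 32, W- = 46, W = min = 32, p = 0.581463, fail to reject H0.


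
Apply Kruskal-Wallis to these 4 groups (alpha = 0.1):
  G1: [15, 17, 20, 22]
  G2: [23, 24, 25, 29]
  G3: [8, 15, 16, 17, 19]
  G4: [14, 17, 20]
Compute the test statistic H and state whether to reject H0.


Step 1: Combine all N = 16 observations and assign midranks.
sorted (value, group, rank): (8,G3,1), (14,G4,2), (15,G1,3.5), (15,G3,3.5), (16,G3,5), (17,G1,7), (17,G3,7), (17,G4,7), (19,G3,9), (20,G1,10.5), (20,G4,10.5), (22,G1,12), (23,G2,13), (24,G2,14), (25,G2,15), (29,G2,16)
Step 2: Sum ranks within each group.
R_1 = 33 (n_1 = 4)
R_2 = 58 (n_2 = 4)
R_3 = 25.5 (n_3 = 5)
R_4 = 19.5 (n_4 = 3)
Step 3: H = 12/(N(N+1)) * sum(R_i^2/n_i) - 3(N+1)
     = 12/(16*17) * (33^2/4 + 58^2/4 + 25.5^2/5 + 19.5^2/3) - 3*17
     = 0.044118 * 1370.05 - 51
     = 9.443382.
Step 4: Ties present; correction factor C = 1 - 36/(16^3 - 16) = 0.991176. Corrected H = 9.443382 / 0.991176 = 9.527448.
Step 5: Under H0, H ~ chi^2(3); p-value = 0.023041.
Step 6: alpha = 0.1. reject H0.

H = 9.5274, df = 3, p = 0.023041, reject H0.


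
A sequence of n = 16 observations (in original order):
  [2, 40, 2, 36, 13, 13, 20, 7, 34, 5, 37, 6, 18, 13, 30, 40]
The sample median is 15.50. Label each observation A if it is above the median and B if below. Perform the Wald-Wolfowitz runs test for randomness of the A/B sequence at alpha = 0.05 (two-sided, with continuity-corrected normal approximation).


Step 1: Compute median = 15.50; label A = above, B = below.
Labels in order: BABABBABABABABAA  (n_A = 8, n_B = 8)
Step 2: Count runs R = 14.
Step 3: Under H0 (random ordering), E[R] = 2*n_A*n_B/(n_A+n_B) + 1 = 2*8*8/16 + 1 = 9.0000.
        Var[R] = 2*n_A*n_B*(2*n_A*n_B - n_A - n_B) / ((n_A+n_B)^2 * (n_A+n_B-1)) = 14336/3840 = 3.7333.
        SD[R] = 1.9322.
Step 4: Continuity-corrected z = (R - 0.5 - E[R]) / SD[R] = (14 - 0.5 - 9.0000) / 1.9322 = 2.3290.
Step 5: Two-sided p-value via normal approximation = 2*(1 - Phi(|z|)) = 0.019861.
Step 6: alpha = 0.05. reject H0.

R = 14, z = 2.3290, p = 0.019861, reject H0.
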